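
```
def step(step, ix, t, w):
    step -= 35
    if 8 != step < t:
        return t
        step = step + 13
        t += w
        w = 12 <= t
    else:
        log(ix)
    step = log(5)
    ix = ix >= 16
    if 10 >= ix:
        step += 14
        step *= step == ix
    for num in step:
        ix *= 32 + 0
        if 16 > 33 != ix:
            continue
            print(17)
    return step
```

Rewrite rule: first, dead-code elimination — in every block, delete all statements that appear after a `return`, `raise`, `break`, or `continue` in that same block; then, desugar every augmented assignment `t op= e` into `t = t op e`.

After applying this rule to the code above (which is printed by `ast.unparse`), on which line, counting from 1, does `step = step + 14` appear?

10

Transformed code:
def step(step, ix, t, w):
    step = step - 35
    if 8 != step < t:
        return t
    else:
        log(ix)
    step = log(5)
    ix = ix >= 16
    if 10 >= ix:
        step = step + 14
        step = step * (step == ix)
    for num in step:
        ix = ix * (32 + 0)
        if 16 > 33 != ix:
            continue
    return step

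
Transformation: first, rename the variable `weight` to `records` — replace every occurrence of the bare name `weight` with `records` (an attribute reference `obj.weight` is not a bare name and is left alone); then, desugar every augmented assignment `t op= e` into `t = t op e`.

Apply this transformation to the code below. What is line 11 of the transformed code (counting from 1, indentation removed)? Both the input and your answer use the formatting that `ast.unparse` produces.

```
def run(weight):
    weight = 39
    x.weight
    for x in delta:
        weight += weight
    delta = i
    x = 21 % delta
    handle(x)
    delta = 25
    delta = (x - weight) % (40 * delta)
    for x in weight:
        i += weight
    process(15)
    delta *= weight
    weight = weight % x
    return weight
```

Transformed code:
def run(records):
    records = 39
    x.weight
    for x in delta:
        records = records + records
    delta = i
    x = 21 % delta
    handle(x)
    delta = 25
    delta = (x - records) % (40 * delta)
    for x in records:
        i = i + records
    process(15)
    delta = delta * records
    records = records % x
    return records

for x in records:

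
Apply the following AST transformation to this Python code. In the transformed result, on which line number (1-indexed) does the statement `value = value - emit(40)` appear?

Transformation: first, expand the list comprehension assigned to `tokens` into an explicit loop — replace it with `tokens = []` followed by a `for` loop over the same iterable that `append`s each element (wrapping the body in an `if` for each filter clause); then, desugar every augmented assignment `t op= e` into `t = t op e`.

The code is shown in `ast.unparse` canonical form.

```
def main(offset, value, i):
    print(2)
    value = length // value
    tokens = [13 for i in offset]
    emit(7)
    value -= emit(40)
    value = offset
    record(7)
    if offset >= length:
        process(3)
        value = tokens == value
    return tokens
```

8

Transformed code:
def main(offset, value, i):
    print(2)
    value = length // value
    tokens = []
    for i in offset:
        tokens.append(13)
    emit(7)
    value = value - emit(40)
    value = offset
    record(7)
    if offset >= length:
        process(3)
        value = tokens == value
    return tokens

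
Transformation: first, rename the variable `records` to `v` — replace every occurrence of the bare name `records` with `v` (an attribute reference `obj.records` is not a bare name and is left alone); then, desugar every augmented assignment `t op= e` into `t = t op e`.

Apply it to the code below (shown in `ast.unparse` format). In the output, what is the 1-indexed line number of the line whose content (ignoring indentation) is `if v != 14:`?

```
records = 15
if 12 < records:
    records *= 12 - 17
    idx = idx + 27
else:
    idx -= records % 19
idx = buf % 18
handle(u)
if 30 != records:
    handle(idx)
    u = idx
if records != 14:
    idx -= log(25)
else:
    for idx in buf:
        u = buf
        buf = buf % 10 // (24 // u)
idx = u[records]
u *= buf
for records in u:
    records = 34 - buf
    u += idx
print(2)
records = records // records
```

12

Transformed code:
v = 15
if 12 < v:
    v = v * (12 - 17)
    idx = idx + 27
else:
    idx = idx - v % 19
idx = buf % 18
handle(u)
if 30 != v:
    handle(idx)
    u = idx
if v != 14:
    idx = idx - log(25)
else:
    for idx in buf:
        u = buf
        buf = buf % 10 // (24 // u)
idx = u[v]
u = u * buf
for v in u:
    v = 34 - buf
    u = u + idx
print(2)
v = v // v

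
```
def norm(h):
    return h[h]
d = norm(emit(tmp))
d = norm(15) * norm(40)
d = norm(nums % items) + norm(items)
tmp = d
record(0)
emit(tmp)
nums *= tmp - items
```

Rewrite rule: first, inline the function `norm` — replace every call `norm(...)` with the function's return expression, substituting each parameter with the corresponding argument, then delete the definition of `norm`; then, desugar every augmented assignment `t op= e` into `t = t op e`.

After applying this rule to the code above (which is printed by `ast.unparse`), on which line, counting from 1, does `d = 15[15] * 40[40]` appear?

Transformed code:
d = emit(tmp)[emit(tmp)]
d = 15[15] * 40[40]
d = (nums % items)[nums % items] + items[items]
tmp = d
record(0)
emit(tmp)
nums = nums * (tmp - items)

2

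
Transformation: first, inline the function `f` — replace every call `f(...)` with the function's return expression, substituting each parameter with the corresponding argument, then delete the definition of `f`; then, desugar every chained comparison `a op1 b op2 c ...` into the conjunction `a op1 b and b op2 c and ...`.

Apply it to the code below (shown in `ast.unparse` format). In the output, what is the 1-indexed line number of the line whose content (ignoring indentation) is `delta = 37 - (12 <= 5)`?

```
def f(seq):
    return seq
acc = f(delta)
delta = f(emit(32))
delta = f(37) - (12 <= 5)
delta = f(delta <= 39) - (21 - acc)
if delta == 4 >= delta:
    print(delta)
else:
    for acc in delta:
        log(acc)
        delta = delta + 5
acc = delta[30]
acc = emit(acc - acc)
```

3

Transformed code:
acc = delta
delta = emit(32)
delta = 37 - (12 <= 5)
delta = (delta <= 39) - (21 - acc)
if delta == 4 and 4 >= delta:
    print(delta)
else:
    for acc in delta:
        log(acc)
        delta = delta + 5
acc = delta[30]
acc = emit(acc - acc)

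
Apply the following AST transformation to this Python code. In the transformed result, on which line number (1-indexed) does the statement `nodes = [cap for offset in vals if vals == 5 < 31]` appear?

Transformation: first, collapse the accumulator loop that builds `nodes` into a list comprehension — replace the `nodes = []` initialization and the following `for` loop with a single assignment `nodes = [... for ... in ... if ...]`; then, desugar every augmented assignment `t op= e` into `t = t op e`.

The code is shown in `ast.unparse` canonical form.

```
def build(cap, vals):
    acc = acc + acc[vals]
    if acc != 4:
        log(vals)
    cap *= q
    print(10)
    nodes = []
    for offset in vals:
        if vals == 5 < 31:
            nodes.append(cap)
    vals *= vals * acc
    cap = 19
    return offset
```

7

Transformed code:
def build(cap, vals):
    acc = acc + acc[vals]
    if acc != 4:
        log(vals)
    cap = cap * q
    print(10)
    nodes = [cap for offset in vals if vals == 5 < 31]
    vals = vals * (vals * acc)
    cap = 19
    return offset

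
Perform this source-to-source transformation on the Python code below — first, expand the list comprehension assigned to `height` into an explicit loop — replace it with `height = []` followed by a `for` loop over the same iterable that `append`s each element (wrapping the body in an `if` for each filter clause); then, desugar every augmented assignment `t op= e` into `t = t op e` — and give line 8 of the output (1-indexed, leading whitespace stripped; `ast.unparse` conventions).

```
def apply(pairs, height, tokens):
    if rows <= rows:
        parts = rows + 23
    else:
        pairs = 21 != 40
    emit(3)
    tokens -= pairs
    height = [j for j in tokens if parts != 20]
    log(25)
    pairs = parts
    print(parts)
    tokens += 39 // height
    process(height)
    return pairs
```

height = []

Transformed code:
def apply(pairs, height, tokens):
    if rows <= rows:
        parts = rows + 23
    else:
        pairs = 21 != 40
    emit(3)
    tokens = tokens - pairs
    height = []
    for j in tokens:
        if parts != 20:
            height.append(j)
    log(25)
    pairs = parts
    print(parts)
    tokens = tokens + 39 // height
    process(height)
    return pairs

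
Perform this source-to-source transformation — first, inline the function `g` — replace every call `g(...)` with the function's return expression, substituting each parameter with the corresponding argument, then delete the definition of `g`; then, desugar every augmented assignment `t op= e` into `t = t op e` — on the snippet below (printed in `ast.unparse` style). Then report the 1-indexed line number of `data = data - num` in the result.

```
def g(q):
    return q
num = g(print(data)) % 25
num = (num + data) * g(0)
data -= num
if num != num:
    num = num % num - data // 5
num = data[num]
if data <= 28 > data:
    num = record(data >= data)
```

3

Transformed code:
num = print(data) % 25
num = (num + data) * 0
data = data - num
if num != num:
    num = num % num - data // 5
num = data[num]
if data <= 28 > data:
    num = record(data >= data)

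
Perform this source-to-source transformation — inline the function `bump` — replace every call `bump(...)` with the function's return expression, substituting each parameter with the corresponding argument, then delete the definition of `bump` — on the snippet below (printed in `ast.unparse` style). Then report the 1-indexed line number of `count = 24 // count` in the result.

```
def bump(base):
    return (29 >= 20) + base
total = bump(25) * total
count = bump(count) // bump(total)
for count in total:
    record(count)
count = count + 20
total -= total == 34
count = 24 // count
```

Transformed code:
total = ((29 >= 20) + 25) * total
count = ((29 >= 20) + count) // ((29 >= 20) + total)
for count in total:
    record(count)
count = count + 20
total -= total == 34
count = 24 // count

7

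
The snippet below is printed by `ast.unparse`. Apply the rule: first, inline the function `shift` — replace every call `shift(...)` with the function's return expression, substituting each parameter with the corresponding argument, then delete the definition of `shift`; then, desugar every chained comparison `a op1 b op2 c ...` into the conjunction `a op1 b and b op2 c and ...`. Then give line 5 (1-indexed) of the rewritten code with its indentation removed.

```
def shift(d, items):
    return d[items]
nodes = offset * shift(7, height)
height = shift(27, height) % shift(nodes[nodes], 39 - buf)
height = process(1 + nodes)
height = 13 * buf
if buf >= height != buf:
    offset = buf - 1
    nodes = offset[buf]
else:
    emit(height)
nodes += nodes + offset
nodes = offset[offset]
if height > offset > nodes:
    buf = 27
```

Transformed code:
nodes = offset * 7[height]
height = 27[height] % nodes[nodes][39 - buf]
height = process(1 + nodes)
height = 13 * buf
if buf >= height and height != buf:
    offset = buf - 1
    nodes = offset[buf]
else:
    emit(height)
nodes += nodes + offset
nodes = offset[offset]
if height > offset and offset > nodes:
    buf = 27

if buf >= height and height != buf:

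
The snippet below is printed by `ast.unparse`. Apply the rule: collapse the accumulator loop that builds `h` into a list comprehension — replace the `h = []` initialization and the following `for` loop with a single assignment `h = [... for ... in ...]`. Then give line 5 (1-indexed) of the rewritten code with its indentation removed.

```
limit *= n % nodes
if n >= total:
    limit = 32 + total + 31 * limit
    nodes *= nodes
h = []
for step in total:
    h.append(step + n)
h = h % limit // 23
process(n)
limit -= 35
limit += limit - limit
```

h = [step + n for step in total]

Transformed code:
limit *= n % nodes
if n >= total:
    limit = 32 + total + 31 * limit
    nodes *= nodes
h = [step + n for step in total]
h = h % limit // 23
process(n)
limit -= 35
limit += limit - limit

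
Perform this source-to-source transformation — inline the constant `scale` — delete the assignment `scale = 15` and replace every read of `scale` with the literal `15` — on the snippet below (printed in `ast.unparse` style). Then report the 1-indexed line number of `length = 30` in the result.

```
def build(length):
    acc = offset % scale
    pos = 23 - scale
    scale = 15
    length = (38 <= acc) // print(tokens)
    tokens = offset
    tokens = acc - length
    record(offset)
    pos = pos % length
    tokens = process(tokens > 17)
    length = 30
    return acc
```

10

Transformed code:
def build(length):
    acc = offset % 15
    pos = 23 - 15
    length = (38 <= acc) // print(tokens)
    tokens = offset
    tokens = acc - length
    record(offset)
    pos = pos % length
    tokens = process(tokens > 17)
    length = 30
    return acc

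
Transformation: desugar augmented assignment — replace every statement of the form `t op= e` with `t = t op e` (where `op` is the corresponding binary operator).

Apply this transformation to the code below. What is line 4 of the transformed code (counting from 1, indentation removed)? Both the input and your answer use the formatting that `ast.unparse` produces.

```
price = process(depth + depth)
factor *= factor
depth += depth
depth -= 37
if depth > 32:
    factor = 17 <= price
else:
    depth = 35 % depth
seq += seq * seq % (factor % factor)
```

depth = depth - 37

Transformed code:
price = process(depth + depth)
factor = factor * factor
depth = depth + depth
depth = depth - 37
if depth > 32:
    factor = 17 <= price
else:
    depth = 35 % depth
seq = seq + seq * seq % (factor % factor)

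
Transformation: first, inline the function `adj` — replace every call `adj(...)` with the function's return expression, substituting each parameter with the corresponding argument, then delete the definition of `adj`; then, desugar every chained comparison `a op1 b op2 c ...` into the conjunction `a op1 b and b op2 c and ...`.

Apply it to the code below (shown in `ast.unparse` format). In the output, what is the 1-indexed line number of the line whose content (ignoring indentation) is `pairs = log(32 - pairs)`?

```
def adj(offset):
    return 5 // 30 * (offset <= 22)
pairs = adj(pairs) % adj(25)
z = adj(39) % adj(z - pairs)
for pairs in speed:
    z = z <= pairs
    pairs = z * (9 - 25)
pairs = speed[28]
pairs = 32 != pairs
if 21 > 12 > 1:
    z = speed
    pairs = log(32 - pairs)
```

Transformed code:
pairs = 5 // 30 * (pairs <= 22) % (5 // 30 * (25 <= 22))
z = 5 // 30 * (39 <= 22) % (5 // 30 * (z - pairs <= 22))
for pairs in speed:
    z = z <= pairs
    pairs = z * (9 - 25)
pairs = speed[28]
pairs = 32 != pairs
if 21 > 12 and 12 > 1:
    z = speed
    pairs = log(32 - pairs)

10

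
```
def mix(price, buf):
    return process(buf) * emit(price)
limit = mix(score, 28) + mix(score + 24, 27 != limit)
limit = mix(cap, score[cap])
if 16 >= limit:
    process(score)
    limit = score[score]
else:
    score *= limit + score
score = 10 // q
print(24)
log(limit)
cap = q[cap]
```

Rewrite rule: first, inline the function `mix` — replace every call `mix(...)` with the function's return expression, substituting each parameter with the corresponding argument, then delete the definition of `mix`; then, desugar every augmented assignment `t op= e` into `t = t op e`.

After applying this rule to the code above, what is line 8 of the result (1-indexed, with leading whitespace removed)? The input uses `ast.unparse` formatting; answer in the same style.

Transformed code:
limit = process(28) * emit(score) + process(27 != limit) * emit(score + 24)
limit = process(score[cap]) * emit(cap)
if 16 >= limit:
    process(score)
    limit = score[score]
else:
    score = score * (limit + score)
score = 10 // q
print(24)
log(limit)
cap = q[cap]

score = 10 // q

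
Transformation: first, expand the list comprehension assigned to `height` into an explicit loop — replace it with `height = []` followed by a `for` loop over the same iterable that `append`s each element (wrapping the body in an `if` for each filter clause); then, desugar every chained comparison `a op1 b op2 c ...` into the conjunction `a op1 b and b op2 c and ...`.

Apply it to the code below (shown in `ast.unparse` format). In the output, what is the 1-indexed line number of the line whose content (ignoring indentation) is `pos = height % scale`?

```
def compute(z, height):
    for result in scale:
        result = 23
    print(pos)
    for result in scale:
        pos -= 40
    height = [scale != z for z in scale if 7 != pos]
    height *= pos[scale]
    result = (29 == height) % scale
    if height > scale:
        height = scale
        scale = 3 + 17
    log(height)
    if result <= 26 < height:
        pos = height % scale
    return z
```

Transformed code:
def compute(z, height):
    for result in scale:
        result = 23
    print(pos)
    for result in scale:
        pos -= 40
    height = []
    for z in scale:
        if 7 != pos:
            height.append(scale != z)
    height *= pos[scale]
    result = (29 == height) % scale
    if height > scale:
        height = scale
        scale = 3 + 17
    log(height)
    if result <= 26 and 26 < height:
        pos = height % scale
    return z

18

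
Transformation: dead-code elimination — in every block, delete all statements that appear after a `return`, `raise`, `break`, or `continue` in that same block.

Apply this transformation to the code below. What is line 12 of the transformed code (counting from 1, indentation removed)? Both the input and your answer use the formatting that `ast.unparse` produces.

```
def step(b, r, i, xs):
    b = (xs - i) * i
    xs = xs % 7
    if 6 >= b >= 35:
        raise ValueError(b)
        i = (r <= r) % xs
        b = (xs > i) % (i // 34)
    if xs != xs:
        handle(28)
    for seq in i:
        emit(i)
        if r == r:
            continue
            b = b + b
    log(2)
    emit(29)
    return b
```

log(2)

Transformed code:
def step(b, r, i, xs):
    b = (xs - i) * i
    xs = xs % 7
    if 6 >= b >= 35:
        raise ValueError(b)
    if xs != xs:
        handle(28)
    for seq in i:
        emit(i)
        if r == r:
            continue
    log(2)
    emit(29)
    return b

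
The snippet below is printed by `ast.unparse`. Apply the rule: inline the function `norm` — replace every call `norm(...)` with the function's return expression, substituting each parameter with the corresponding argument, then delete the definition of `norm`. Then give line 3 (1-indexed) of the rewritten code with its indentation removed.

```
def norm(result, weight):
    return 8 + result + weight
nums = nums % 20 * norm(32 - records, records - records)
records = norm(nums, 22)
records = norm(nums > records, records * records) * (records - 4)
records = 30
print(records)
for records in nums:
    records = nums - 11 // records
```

records = (8 + (nums > records) + records * records) * (records - 4)

Transformed code:
nums = nums % 20 * (8 + (32 - records) + (records - records))
records = 8 + nums + 22
records = (8 + (nums > records) + records * records) * (records - 4)
records = 30
print(records)
for records in nums:
    records = nums - 11 // records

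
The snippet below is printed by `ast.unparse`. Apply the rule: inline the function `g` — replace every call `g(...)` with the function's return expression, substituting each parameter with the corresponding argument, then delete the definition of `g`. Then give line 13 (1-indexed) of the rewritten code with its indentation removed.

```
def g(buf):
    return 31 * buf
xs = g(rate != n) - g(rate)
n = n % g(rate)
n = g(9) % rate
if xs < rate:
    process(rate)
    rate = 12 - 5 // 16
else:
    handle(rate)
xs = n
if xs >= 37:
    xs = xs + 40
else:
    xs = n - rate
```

Transformed code:
xs = 31 * (rate != n) - 31 * rate
n = n % (31 * rate)
n = 31 * 9 % rate
if xs < rate:
    process(rate)
    rate = 12 - 5 // 16
else:
    handle(rate)
xs = n
if xs >= 37:
    xs = xs + 40
else:
    xs = n - rate

xs = n - rate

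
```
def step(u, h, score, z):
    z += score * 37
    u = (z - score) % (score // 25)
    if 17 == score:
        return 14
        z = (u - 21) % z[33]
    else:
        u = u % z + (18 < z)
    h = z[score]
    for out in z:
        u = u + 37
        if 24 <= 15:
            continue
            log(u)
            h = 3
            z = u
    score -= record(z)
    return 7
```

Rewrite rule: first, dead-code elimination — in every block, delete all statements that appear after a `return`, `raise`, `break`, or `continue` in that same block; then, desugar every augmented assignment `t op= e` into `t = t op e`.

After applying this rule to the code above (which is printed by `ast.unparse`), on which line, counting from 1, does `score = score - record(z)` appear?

13

Transformed code:
def step(u, h, score, z):
    z = z + score * 37
    u = (z - score) % (score // 25)
    if 17 == score:
        return 14
    else:
        u = u % z + (18 < z)
    h = z[score]
    for out in z:
        u = u + 37
        if 24 <= 15:
            continue
    score = score - record(z)
    return 7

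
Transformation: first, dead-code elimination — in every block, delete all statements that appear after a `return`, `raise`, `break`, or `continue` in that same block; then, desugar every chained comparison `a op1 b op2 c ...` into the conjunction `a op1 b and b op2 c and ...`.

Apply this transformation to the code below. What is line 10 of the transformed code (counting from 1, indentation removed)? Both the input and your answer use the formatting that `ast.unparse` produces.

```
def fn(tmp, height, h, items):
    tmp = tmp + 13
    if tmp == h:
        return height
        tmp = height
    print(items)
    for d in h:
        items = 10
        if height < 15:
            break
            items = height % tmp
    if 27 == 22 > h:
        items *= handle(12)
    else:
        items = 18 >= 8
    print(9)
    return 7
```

if 27 == 22 and 22 > h:

Transformed code:
def fn(tmp, height, h, items):
    tmp = tmp + 13
    if tmp == h:
        return height
    print(items)
    for d in h:
        items = 10
        if height < 15:
            break
    if 27 == 22 and 22 > h:
        items *= handle(12)
    else:
        items = 18 >= 8
    print(9)
    return 7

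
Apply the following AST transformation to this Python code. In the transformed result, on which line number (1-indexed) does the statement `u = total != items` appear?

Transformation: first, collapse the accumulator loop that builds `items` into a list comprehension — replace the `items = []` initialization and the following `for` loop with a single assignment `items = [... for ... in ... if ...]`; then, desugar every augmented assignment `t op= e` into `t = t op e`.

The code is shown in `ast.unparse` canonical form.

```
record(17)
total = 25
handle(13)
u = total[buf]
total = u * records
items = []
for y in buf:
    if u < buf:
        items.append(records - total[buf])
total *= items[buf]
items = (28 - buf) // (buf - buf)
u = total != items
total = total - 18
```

9

Transformed code:
record(17)
total = 25
handle(13)
u = total[buf]
total = u * records
items = [records - total[buf] for y in buf if u < buf]
total = total * items[buf]
items = (28 - buf) // (buf - buf)
u = total != items
total = total - 18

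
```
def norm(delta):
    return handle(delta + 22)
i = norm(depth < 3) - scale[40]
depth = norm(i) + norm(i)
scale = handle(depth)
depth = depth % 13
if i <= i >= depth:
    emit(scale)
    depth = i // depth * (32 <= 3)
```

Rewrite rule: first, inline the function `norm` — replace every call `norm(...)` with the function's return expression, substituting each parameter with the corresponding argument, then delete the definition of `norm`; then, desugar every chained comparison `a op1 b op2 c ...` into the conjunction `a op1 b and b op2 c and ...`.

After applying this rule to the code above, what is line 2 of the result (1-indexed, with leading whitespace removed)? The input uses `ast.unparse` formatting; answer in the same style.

depth = handle(i + 22) + handle(i + 22)

Transformed code:
i = handle((depth < 3) + 22) - scale[40]
depth = handle(i + 22) + handle(i + 22)
scale = handle(depth)
depth = depth % 13
if i <= i and i >= depth:
    emit(scale)
    depth = i // depth * (32 <= 3)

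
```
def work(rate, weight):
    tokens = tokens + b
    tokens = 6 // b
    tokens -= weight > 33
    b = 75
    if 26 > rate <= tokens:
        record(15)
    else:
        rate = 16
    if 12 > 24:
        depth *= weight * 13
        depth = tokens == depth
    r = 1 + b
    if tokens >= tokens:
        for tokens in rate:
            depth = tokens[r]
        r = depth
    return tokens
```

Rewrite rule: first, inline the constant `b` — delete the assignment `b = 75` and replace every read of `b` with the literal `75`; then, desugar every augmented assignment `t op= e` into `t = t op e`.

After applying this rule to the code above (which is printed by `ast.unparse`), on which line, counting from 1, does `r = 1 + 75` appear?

Transformed code:
def work(rate, weight):
    tokens = tokens + 75
    tokens = 6 // 75
    tokens = tokens - (weight > 33)
    if 26 > rate <= tokens:
        record(15)
    else:
        rate = 16
    if 12 > 24:
        depth = depth * (weight * 13)
        depth = tokens == depth
    r = 1 + 75
    if tokens >= tokens:
        for tokens in rate:
            depth = tokens[r]
        r = depth
    return tokens

12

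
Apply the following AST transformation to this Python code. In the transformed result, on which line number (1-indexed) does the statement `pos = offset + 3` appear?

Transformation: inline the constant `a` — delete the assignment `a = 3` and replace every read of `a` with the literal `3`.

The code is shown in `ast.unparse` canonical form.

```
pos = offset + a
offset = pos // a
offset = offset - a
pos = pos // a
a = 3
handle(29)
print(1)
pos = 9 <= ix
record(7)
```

1

Transformed code:
pos = offset + 3
offset = pos // 3
offset = offset - 3
pos = pos // 3
handle(29)
print(1)
pos = 9 <= ix
record(7)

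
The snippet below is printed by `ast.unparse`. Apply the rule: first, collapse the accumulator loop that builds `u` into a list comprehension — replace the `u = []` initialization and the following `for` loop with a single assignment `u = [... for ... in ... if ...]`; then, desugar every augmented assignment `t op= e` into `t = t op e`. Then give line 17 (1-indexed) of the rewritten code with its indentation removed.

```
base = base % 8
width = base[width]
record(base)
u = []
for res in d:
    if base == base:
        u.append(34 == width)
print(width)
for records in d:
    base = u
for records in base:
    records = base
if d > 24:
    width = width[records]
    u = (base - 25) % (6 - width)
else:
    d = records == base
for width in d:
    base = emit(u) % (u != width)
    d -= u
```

Transformed code:
base = base % 8
width = base[width]
record(base)
u = [34 == width for res in d if base == base]
print(width)
for records in d:
    base = u
for records in base:
    records = base
if d > 24:
    width = width[records]
    u = (base - 25) % (6 - width)
else:
    d = records == base
for width in d:
    base = emit(u) % (u != width)
    d = d - u

d = d - u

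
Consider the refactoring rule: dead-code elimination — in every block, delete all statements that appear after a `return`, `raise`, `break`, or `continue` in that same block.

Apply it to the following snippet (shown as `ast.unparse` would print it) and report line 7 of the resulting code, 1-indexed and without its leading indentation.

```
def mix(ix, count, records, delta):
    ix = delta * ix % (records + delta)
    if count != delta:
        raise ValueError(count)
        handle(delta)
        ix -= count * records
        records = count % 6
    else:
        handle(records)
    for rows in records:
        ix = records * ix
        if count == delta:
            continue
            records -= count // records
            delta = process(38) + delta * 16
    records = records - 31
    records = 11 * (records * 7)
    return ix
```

for rows in records:

Transformed code:
def mix(ix, count, records, delta):
    ix = delta * ix % (records + delta)
    if count != delta:
        raise ValueError(count)
    else:
        handle(records)
    for rows in records:
        ix = records * ix
        if count == delta:
            continue
    records = records - 31
    records = 11 * (records * 7)
    return ix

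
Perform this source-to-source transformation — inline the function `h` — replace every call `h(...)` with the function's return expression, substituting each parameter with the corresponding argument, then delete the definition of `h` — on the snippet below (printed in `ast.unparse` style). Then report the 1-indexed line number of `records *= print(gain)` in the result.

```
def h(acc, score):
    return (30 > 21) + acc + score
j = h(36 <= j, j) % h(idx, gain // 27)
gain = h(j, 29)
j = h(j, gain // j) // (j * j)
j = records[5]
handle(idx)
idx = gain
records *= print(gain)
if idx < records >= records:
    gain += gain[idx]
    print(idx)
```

7

Transformed code:
j = ((30 > 21) + (36 <= j) + j) % ((30 > 21) + idx + gain // 27)
gain = (30 > 21) + j + 29
j = ((30 > 21) + j + gain // j) // (j * j)
j = records[5]
handle(idx)
idx = gain
records *= print(gain)
if idx < records >= records:
    gain += gain[idx]
    print(idx)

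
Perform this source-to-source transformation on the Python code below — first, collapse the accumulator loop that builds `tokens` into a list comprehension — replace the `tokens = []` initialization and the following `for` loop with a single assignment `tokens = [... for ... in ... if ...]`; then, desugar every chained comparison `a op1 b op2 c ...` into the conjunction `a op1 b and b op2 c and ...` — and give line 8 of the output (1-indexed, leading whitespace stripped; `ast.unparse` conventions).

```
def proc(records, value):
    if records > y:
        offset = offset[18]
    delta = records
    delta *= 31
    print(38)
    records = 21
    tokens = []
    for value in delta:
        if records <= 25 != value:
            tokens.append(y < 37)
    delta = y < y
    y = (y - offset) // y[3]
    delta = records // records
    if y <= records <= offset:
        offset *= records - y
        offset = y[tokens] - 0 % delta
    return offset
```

tokens = [y < 37 for value in delta if records <= 25 and 25 != value]

Transformed code:
def proc(records, value):
    if records > y:
        offset = offset[18]
    delta = records
    delta *= 31
    print(38)
    records = 21
    tokens = [y < 37 for value in delta if records <= 25 and 25 != value]
    delta = y < y
    y = (y - offset) // y[3]
    delta = records // records
    if y <= records and records <= offset:
        offset *= records - y
        offset = y[tokens] - 0 % delta
    return offset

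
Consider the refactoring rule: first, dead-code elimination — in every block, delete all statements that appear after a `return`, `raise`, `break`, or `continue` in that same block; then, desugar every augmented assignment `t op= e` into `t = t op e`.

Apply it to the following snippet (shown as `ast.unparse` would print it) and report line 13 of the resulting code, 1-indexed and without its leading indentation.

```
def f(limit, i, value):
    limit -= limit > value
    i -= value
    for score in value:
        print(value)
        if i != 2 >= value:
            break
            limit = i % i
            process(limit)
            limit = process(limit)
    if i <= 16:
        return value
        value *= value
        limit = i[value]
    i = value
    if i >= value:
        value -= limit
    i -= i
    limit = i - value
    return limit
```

i = i - i

Transformed code:
def f(limit, i, value):
    limit = limit - (limit > value)
    i = i - value
    for score in value:
        print(value)
        if i != 2 >= value:
            break
    if i <= 16:
        return value
    i = value
    if i >= value:
        value = value - limit
    i = i - i
    limit = i - value
    return limit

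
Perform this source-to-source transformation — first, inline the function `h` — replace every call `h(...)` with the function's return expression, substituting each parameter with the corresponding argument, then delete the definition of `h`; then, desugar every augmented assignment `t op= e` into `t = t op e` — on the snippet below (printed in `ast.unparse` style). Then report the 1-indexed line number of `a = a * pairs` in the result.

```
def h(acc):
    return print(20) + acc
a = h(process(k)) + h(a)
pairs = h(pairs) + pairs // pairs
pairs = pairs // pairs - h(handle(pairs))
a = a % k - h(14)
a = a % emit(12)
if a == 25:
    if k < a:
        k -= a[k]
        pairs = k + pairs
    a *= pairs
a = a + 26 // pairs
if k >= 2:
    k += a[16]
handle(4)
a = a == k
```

Transformed code:
a = print(20) + process(k) + (print(20) + a)
pairs = print(20) + pairs + pairs // pairs
pairs = pairs // pairs - (print(20) + handle(pairs))
a = a % k - (print(20) + 14)
a = a % emit(12)
if a == 25:
    if k < a:
        k = k - a[k]
        pairs = k + pairs
    a = a * pairs
a = a + 26 // pairs
if k >= 2:
    k = k + a[16]
handle(4)
a = a == k

10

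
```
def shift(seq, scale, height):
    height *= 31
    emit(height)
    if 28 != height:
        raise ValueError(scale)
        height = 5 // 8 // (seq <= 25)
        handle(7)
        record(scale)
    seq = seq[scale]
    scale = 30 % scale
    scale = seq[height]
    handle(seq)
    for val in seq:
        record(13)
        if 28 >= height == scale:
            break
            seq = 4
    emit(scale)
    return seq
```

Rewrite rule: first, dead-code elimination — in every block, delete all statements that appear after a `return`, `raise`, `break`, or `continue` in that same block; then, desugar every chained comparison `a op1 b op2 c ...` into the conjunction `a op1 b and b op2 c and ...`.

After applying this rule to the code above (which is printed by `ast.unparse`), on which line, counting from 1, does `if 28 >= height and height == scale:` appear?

Transformed code:
def shift(seq, scale, height):
    height *= 31
    emit(height)
    if 28 != height:
        raise ValueError(scale)
    seq = seq[scale]
    scale = 30 % scale
    scale = seq[height]
    handle(seq)
    for val in seq:
        record(13)
        if 28 >= height and height == scale:
            break
    emit(scale)
    return seq

12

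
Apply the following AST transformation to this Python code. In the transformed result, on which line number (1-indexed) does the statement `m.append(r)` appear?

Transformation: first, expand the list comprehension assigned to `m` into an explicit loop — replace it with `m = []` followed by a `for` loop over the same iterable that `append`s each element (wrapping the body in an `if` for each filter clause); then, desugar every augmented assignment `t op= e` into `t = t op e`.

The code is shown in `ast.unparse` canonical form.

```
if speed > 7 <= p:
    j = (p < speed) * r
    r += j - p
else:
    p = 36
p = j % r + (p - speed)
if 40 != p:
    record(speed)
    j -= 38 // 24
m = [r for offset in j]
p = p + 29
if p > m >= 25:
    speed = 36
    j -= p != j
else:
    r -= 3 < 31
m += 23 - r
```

Transformed code:
if speed > 7 <= p:
    j = (p < speed) * r
    r = r + (j - p)
else:
    p = 36
p = j % r + (p - speed)
if 40 != p:
    record(speed)
    j = j - 38 // 24
m = []
for offset in j:
    m.append(r)
p = p + 29
if p > m >= 25:
    speed = 36
    j = j - (p != j)
else:
    r = r - (3 < 31)
m = m + (23 - r)

12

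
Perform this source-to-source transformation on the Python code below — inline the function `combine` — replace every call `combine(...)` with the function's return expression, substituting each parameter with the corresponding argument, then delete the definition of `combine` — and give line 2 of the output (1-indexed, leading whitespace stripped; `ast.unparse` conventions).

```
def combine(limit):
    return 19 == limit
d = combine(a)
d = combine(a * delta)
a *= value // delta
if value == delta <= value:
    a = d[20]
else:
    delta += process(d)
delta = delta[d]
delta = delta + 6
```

d = 19 == a * delta

Transformed code:
d = 19 == a
d = 19 == a * delta
a *= value // delta
if value == delta <= value:
    a = d[20]
else:
    delta += process(d)
delta = delta[d]
delta = delta + 6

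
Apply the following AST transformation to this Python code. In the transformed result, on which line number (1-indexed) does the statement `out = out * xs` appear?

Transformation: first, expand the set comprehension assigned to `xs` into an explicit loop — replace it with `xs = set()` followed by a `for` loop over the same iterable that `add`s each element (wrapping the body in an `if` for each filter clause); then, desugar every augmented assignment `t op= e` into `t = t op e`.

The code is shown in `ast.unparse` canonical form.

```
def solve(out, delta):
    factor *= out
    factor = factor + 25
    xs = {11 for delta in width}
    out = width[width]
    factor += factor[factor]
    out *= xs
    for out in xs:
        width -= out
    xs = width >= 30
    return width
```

Transformed code:
def solve(out, delta):
    factor = factor * out
    factor = factor + 25
    xs = set()
    for delta in width:
        xs.add(11)
    out = width[width]
    factor = factor + factor[factor]
    out = out * xs
    for out in xs:
        width = width - out
    xs = width >= 30
    return width

9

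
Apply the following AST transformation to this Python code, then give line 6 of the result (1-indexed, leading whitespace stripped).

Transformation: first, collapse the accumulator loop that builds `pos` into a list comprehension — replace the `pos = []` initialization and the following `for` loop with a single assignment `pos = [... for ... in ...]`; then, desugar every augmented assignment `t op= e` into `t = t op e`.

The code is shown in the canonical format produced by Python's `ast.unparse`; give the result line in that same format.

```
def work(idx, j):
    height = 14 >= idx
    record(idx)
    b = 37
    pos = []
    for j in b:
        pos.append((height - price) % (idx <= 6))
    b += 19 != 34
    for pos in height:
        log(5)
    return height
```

Transformed code:
def work(idx, j):
    height = 14 >= idx
    record(idx)
    b = 37
    pos = [(height - price) % (idx <= 6) for j in b]
    b = b + (19 != 34)
    for pos in height:
        log(5)
    return height

b = b + (19 != 34)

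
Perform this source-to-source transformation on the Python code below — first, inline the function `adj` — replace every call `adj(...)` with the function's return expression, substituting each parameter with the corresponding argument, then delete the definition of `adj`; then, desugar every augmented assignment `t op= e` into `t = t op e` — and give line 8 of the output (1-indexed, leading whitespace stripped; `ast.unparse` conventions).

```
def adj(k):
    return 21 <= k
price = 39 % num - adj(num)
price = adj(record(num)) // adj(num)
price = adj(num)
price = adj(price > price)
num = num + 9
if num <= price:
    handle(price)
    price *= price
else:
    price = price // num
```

Transformed code:
price = 39 % num - (21 <= num)
price = (21 <= record(num)) // (21 <= num)
price = 21 <= num
price = 21 <= (price > price)
num = num + 9
if num <= price:
    handle(price)
    price = price * price
else:
    price = price // num

price = price * price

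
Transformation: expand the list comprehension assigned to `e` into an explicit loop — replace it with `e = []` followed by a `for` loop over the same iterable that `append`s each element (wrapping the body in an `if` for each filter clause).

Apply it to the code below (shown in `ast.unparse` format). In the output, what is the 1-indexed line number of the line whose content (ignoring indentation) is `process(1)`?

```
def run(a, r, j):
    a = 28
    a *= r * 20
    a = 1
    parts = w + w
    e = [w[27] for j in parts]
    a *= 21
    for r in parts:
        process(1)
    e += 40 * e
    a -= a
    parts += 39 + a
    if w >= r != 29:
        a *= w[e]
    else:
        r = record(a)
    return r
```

11

Transformed code:
def run(a, r, j):
    a = 28
    a *= r * 20
    a = 1
    parts = w + w
    e = []
    for j in parts:
        e.append(w[27])
    a *= 21
    for r in parts:
        process(1)
    e += 40 * e
    a -= a
    parts += 39 + a
    if w >= r != 29:
        a *= w[e]
    else:
        r = record(a)
    return r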